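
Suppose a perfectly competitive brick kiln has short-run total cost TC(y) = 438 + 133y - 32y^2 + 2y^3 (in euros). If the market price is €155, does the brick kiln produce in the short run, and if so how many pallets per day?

From TC, MC = TC'(y) = 133 - 64y + 6y^2 and AVC = VC/y = 133 - 32y + 2y^2.
The AVC parabola has its vertex at y = 32/4 = 8, where AVC = 133 - 32·8 + 2·8^2 = €5.
Because €155 ≥ €5, revenue can cover variable cost; the firm operates.
P = MC gives -22 - 64y + 6y^2 = 0, with roots -1/3 and 11. Take the larger (rising MC): y* = 11.
Check: AVC at y = 11 is €23 ≤ P, so revenue covers variable cost.
Profit = P·y − TC = 155·11 − 691 = €1014.

Produce at y = 11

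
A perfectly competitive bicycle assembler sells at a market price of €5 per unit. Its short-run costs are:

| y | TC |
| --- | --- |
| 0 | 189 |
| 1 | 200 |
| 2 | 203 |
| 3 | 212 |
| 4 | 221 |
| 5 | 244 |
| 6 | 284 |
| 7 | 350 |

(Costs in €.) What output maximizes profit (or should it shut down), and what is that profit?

y = 0 (shut down); profit = -€189

Compute π = P·y − TC at each output: y=0: -189; y=1: -195; y=2: -193; y=3: -197; y=4: -201; y=5: -219; y=6: -254; y=7: -315.
Profit is highest at y = 0. Equivalently, the lowest AVC in the table is 14/2 ≈ €7 at y = 2, and P = €5 falls below it — price never covers variable cost, so the firm shuts down and loses only its fixed cost.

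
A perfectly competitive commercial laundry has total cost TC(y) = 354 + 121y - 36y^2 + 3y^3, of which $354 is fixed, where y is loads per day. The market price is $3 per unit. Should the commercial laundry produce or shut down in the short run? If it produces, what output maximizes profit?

Shut down

Strip out fixed cost: VC = 121y - 36y^2 + 3y^3. Then AVC = 121 - 36y + 3y^2 and MC = 121 - 72y + 9y^2.
AVC hits its minimum where MC = AVC, at y = 6, giving min AVC = 121 - 36·6 + 3·6^2 = $13.
With P < min AVC ($3 < $13), every unit sold adds to the loss.
Shutting down limits the loss to fixed cost, $354.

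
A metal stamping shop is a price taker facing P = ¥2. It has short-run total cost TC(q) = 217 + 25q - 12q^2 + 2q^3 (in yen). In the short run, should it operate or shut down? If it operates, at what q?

Strip out fixed cost: VC = 25q - 12q^2 + 2q^3. Then AVC = 25 - 12q + 2q^2 and MC = 25 - 24q + 6q^2.
AVC is minimized where dAVC/dq = -12 + 4q = 0, at q = 3; min AVC = 25 - 12·3 + 2·3^2 = ¥7.
With P < min AVC (¥2 < ¥7), every unit sold adds to the loss.
Best response: produce nothing and absorb the ¥217 fixed cost.

Shut down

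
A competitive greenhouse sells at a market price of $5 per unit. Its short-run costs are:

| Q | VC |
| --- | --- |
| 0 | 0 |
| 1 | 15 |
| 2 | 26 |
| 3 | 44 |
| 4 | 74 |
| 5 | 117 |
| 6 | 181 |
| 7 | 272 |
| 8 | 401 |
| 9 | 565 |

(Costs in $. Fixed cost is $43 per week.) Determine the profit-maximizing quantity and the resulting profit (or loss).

Profit at each row (π = 5Q − TC): Q=0: -43; Q=1: -53; Q=2: -59; Q=3: -72; Q=4: -97; Q=5: -135; Q=6: -194; Q=7: -280; Q=8: -404; Q=9: -563.
Profit is highest at Q = 0. Equivalently, the lowest AVC in the table is 26/2 ≈ $13 at Q = 2, and P = $5 falls below it — price never covers variable cost, so the firm shuts down and loses only its fixed cost.

Q = 0 (shut down); profit = -$43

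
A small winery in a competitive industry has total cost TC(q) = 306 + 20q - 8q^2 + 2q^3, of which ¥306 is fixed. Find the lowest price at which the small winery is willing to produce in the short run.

¥12 per unit

The shutdown price is the minimum of AVC. VC = 20q - 8q^2 + 2q^3, so AVC = 20 - 8q + 2q^2.
At the minimum of AVC, MC = AVC. MC = 20 - 16q + 6q^2; setting MC = AVC gives 4q^2 - 8q = 0, so q = 2. min AVC = 12.
The firm shuts down for any P below ¥12.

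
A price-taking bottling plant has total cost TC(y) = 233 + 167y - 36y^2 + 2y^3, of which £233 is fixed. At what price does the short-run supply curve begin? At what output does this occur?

£5 per unit, at y = 9

Short-run supply begins at min AVC. From VC = 167y - 36y^2 + 2y^3, AVC = 167 - 36y + 2y^2.
dAVC/dy = -36 + 4y = 0 gives y = 9. min AVC = 167 - 36·9 + 2·9^2 = 5.
So the shutdown price is £5.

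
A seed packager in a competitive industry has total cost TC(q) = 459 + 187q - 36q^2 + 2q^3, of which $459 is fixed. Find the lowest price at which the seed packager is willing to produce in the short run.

Short-run supply begins at min AVC. From VC = 187q - 36q^2 + 2q^3, AVC = 187 - 36q + 2q^2.
At the minimum of AVC, MC = AVC. MC = 187 - 72q + 6q^2; setting MC = AVC gives 4q^2 - 36q = 0, so q = 9. min AVC = 25.
So the shutdown price is $25.

$25 per unit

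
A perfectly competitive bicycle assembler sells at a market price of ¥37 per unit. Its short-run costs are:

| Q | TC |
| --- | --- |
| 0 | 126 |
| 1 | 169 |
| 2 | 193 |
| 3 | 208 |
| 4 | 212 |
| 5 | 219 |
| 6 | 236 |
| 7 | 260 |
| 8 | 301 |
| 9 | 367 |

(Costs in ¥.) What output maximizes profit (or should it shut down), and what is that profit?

Profit at each row (π = 37Q − TC): Q=0: -126; Q=1: -132; Q=2: -119; Q=3: -97; Q=4: -64; Q=5: -34; Q=6: -14; Q=7: -1; Q=8: -5; Q=9: -34.
Profit is maximized at Q = 7. AVC there is 134/7 = ¥19.14 ≤ P, so producing beats shutting down (which would give -¥126).

Q = 7; profit = -¥1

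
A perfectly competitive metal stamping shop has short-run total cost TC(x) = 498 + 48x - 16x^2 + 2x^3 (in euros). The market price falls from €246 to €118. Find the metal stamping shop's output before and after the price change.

Output falls from 9 to 7

AVC = 48 - 16x + 2x^2, minimized at x = 4 where min AVC = €16. MC = 48 - 32x + 6x^2.
With P = €246 above the shutdown price, P = MC gives x = 9.
At P = €118 ≥ min AVC, set P = MC: x = 7. The firm stays open but cuts output.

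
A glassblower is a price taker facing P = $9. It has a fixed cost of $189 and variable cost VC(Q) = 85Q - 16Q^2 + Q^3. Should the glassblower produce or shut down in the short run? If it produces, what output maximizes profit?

Shut down

Strip out fixed cost: VC = 85Q - 16Q^2 + Q^3. Then AVC = 85 - 16Q + Q^2 and MC = 85 - 32Q + 3Q^2.
AVC is minimized where dAVC/dQ = -16 + 2Q = 0, at Q = 8; min AVC = 85 - 16·8 + 8^2 = $21.
P = $9 lies below min AVC = $21; no output level covers variable cost.
Shutting down limits the loss to fixed cost, $189.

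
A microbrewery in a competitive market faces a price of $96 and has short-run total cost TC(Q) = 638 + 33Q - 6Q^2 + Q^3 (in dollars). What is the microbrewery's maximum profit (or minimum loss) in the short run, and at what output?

AVC = 33 - 6Q + Q^2; min AVC = $24 at Q = 3. Since P = $96 ≥ min AVC, the firm produces.
With MC = 33 - 12Q + 3Q^2, P = MC on the upward-sloping part at Q* = 7.
TR = 96·7 = 672. TC = 638 + 280 = 918. Profit = 672 − 918 = -$246.
By producing, the firm covers all variable cost plus $392 of fixed cost; shutting down would lose the full $638.

Profit = -$246 at Q = 7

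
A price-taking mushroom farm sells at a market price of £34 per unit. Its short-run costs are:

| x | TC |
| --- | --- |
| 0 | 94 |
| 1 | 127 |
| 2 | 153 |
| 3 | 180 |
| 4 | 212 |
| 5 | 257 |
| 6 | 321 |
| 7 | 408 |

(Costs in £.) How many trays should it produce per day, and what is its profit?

x = 4; profit = -£76

Profit at each row (π = 34x − TC): x=0: -94; x=1: -93; x=2: -85; x=3: -78; x=4: -76; x=5: -87; x=6: -117; x=7: -170.
Profit is maximized at x = 4. AVC there is 118/4 = £29.50 ≤ P, so producing beats shutting down (which would give -£94).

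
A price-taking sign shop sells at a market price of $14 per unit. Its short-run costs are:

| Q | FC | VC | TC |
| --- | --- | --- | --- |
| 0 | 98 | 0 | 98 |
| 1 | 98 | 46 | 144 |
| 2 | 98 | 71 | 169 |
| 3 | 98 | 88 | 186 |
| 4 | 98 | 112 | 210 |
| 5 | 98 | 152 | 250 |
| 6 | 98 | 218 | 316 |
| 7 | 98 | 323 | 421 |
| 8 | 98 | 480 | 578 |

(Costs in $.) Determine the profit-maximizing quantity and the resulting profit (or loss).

Q = 0 (shut down); profit = -$98

Profit at each row (π = 14Q − TC): Q=0: -98; Q=1: -130; Q=2: -141; Q=3: -144; Q=4: -154; Q=5: -180; Q=6: -232; Q=7: -323; Q=8: -466.
Profit is highest at Q = 0. Equivalently, the lowest AVC in the table is 112/4 ≈ $28 at Q = 4, and P = $14 falls below it — price never covers variable cost, so the firm shuts down and loses only its fixed cost.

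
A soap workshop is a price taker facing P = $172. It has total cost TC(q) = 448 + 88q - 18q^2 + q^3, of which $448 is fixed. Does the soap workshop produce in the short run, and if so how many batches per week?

Strip out fixed cost: VC = 88q - 18q^2 + q^3. Then AVC = 88 - 18q + q^2 and MC = 88 - 36q + 3q^2.
The AVC parabola has its vertex at q = 18/2 = 9, where AVC = 88 - 18·9 + 9^2 = $7.
Since P = $172 ≥ min AVC = $7, price covers variable cost and the firm should produce.
Solving P = MC: -84 - 36q + 3q^2 = 0 ⇒ q = -2 or 14. On the upward-sloping branch, q* = 14.
Check: AVC at q = 14 is $32 ≤ P, so revenue covers variable cost.
Profit = P·q − TC = 172·14 − 896 = $1512.

Produce at q = 14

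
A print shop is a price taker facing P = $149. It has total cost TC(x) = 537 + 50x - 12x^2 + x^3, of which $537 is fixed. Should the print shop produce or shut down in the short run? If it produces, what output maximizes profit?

Strip out fixed cost: VC = 50x - 12x^2 + x^3. Then AVC = 50 - 12x + x^2 and MC = 50 - 24x + 3x^2.
AVC is minimized where dAVC/dx = -12 + 2x = 0, at x = 6; min AVC = 50 - 12·6 + 6^2 = $14.
Because $149 ≥ $14, revenue can cover variable cost; the firm operates.
P = MC gives -99 - 24x + 3x^2 = 0, with roots -3 and 11. Take the larger (rising MC): x* = 11.
Check: AVC at x = 11 is $39 ≤ P, so revenue covers variable cost.
Profit = P·x − TC = 149·11 − 966 = $673.

Produce at x = 11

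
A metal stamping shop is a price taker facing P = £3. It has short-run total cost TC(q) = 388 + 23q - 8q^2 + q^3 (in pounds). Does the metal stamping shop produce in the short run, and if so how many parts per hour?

Shut down

Variable cost is VC = 23q - 8q^2 + q^3, so AVC = VC/q = 23 - 8q + q^2 and MC = dTC/dq = 23 - 16q + 3q^2.
AVC is minimized where dAVC/dq = -8 + 2q = 0, at q = 4; min AVC = 23 - 8·4 + 4^2 = £7.
Since P = £3 < min AVC = £7, price fails to cover variable cost at any output.
Best response: produce nothing and absorb the £388 fixed cost.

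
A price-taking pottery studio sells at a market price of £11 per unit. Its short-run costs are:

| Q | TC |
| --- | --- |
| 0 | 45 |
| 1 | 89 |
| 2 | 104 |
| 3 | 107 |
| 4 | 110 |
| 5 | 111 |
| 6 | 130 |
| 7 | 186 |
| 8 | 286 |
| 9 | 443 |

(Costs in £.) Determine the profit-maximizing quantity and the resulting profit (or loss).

Tabulate TR − TC: Q=0: -45; Q=1: -78; Q=2: -82; Q=3: -74; Q=4: -66; Q=5: -56; Q=6: -64; Q=7: -109; Q=8: -198; Q=9: -344.
Profit is highest at Q = 0. Equivalently, the lowest AVC in the table is 66/5 ≈ £13.20 at Q = 5, and P = £11 falls below it — price never covers variable cost, so the firm shuts down and loses only its fixed cost.

Q = 0 (shut down); profit = -£45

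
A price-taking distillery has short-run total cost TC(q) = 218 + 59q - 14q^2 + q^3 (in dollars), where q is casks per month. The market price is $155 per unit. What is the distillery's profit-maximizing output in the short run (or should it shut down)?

Strip out fixed cost: VC = 59q - 14q^2 + q^3. Then AVC = 59 - 14q + q^2 and MC = 59 - 28q + 3q^2.
AVC hits its minimum where MC = AVC, at q = 7, giving min AVC = 59 - 14·7 + 7^2 = $10.
Since P = $155 ≥ min AVC = $10, price covers variable cost and the firm should produce.
P = MC gives -96 - 28q + 3q^2 = 0, with roots -8/3 and 12. Take the larger (rising MC): q* = 12.
Check: AVC at q = 12 is $35 ≤ P, so revenue covers variable cost.
Profit = P·q − TC = 155·12 − 638 = $1222.

Produce at q = 12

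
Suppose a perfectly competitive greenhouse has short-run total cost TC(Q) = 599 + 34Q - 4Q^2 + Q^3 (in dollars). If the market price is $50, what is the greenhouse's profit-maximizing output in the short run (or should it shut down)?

Variable cost is VC = 34Q - 4Q^2 + Q^3, so AVC = VC/Q = 34 - 4Q + Q^2 and MC = dTC/dQ = 34 - 8Q + 3Q^2.
AVC hits its minimum where MC = AVC, at Q = 2, giving min AVC = 34 - 4·2 + 2^2 = $30.
Because $50 ≥ $30, revenue can cover variable cost; the firm operates.
Set P = MC: 50 = 34 - 8Q + 3Q^2 → -16 - 8Q + 3Q^2 = 0. The roots are Q = -4/3 and Q = 4; the profit-maximizing output is on the rising part of MC, so Q* = 4.
Check: AVC at Q = 4 is $34 ≤ P, so revenue covers variable cost.
Profit = P·Q − TC = 50·4 − 735 = -$535, a loss, but smaller than the $599 fixed cost the firm would lose by shutting down.

Produce at Q = 4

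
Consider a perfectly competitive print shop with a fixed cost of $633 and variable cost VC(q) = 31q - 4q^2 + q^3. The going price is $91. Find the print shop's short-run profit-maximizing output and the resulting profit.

Profit = -$345 at q = 6

AVC = 31 - 4q + q^2; min AVC = $27 at q = 2. Since P = $91 ≥ min AVC, the firm produces.
With MC = 31 - 8q + 3q^2, P = MC on the upward-sloping part at q* = 6.
TR = 91·6 = 546. TC = 633 + 258 = 891. Profit = 546 − 891 = -$345.
That loss of $345 beats the $633 the firm would lose by shutting down; producing recovers $288 of fixed cost.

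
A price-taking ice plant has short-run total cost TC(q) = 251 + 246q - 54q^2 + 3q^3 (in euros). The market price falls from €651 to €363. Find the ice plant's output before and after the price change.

Output falls from 15 to 13

MC = 246 - 108q + 9q^2; the shutdown threshold is min AVC = €3 (at q = 9).
With P = €651 above the shutdown price, P = MC gives q = 15.
At P = €363 ≥ min AVC, set P = MC: q = 13. The firm stays open but cuts output.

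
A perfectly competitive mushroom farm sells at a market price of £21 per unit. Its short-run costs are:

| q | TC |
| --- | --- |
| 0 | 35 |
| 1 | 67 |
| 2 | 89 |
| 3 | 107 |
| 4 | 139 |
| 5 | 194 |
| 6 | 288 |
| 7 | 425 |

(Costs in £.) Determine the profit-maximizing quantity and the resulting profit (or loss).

Compute π = P·q − TC at each output: q=0: -35; q=1: -46; q=2: -47; q=3: -44; q=4: -55; q=5: -89; q=6: -162; q=7: -278.
Profit is highest at q = 0. Equivalently, the lowest AVC in the table is 72/3 ≈ £24 at q = 3, and P = £21 falls below it — price never covers variable cost, so the firm shuts down and loses only its fixed cost.

q = 0 (shut down); profit = -£35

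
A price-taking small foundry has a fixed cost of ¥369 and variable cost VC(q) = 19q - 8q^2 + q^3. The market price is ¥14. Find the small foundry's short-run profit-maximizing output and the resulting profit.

AVC = 19 - 8q + q^2; min AVC = ¥3 at q = 4. Since P = ¥14 ≥ min AVC, the firm produces.
MC = 19 - 16q + 3q^2. Setting P = MC and taking the root on the rising branch gives q* = 5.
TR = 14·5 = 70. TC = 369 + 20 = 389. Profit = 70 − 389 = -¥319.
By producing, the firm covers all variable cost plus ¥50 of fixed cost; shutting down would lose the full ¥369.

Profit = -¥319 at q = 5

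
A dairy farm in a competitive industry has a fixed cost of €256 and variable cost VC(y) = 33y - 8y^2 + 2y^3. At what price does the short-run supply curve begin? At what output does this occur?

Short-run supply begins at min AVC. From VC = 33y - 8y^2 + 2y^3, AVC = 33 - 8y + 2y^2.
dAVC/dy = -8 + 4y = 0 gives y = 2. min AVC = 33 - 8·2 + 2·2^2 = 25.
The firm shuts down for any P below €25.

€25 per unit, at y = 2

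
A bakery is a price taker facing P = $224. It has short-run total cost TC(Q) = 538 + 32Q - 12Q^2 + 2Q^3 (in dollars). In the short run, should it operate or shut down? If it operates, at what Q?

Produce at Q = 8

Strip out fixed cost: VC = 32Q - 12Q^2 + 2Q^3. Then AVC = 32 - 12Q + 2Q^2 and MC = 32 - 24Q + 6Q^2.
AVC is minimized where dAVC/dQ = -12 + 4Q = 0, at Q = 3; min AVC = 32 - 12·3 + 2·3^2 = $14.
Since P = $224 ≥ min AVC = $14, price covers variable cost and the firm should produce.
Solving P = MC: -192 - 24Q + 6Q^2 = 0 ⇒ Q = -4 or 8. On the upward-sloping branch, Q* = 8.
Check: AVC at Q = 8 is $64 ≤ P, so revenue covers variable cost.
Profit = P·Q − TC = 224·8 − 1050 = $742.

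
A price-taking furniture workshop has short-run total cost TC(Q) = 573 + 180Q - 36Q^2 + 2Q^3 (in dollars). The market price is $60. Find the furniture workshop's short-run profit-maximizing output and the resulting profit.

AVC = 180 - 36Q + 2Q^2; min AVC = $18 at Q = 9. Since P = $60 ≥ min AVC, the firm produces.
With MC = 180 - 72Q + 6Q^2, P = MC on the upward-sloping part at Q* = 10.
TR = 60·10 = 600. TC = 573 + 200 = 773. Profit = 600 − 773 = -$173.
Shutting down would mean losing the fixed cost of $573, so operating at a loss of $173 is better by $400.

Profit = -$173 at Q = 10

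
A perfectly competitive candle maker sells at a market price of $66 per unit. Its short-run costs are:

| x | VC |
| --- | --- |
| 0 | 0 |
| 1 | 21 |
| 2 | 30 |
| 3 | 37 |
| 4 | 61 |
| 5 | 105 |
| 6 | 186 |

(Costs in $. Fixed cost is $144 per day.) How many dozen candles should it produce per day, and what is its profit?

Profit at each row (π = 66x − TC): x=0: -144; x=1: -99; x=2: -42; x=3: 17; x=4: 59; x=5: 81; x=6: 66.
Profit is maximized at x = 5. AVC there is 105/5 = $21 ≤ P, so producing beats shutting down (which would give -$144).

x = 5; profit = $81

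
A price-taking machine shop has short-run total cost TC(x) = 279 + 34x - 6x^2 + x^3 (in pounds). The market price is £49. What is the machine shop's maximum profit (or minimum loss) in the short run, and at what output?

Profit = -£179 at x = 5

AVC = 34 - 6x + x^2 has its minimum £25 at x = 3; price £49 clears that bar, so the firm operates.
MC = 34 - 12x + 3x^2. Setting P = MC and taking the root on the rising branch gives x* = 5.
TR = 49·5 = 245. TC = 279 + 145 = 424. Profit = 245 − 424 = -£179.
By producing, the firm covers all variable cost plus £100 of fixed cost; shutting down would lose the full £279.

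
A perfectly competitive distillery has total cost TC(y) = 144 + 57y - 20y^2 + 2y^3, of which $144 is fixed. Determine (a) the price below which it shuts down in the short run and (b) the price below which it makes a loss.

Shutdown price = $7; break-even price = $33

AVC = 57 - 20y + 2y^2; minimized at y = 5, giving min AVC = $7. That is the shutdown price.
ATC = 144/y + 57 - 20y + 2y^2. Setting dATC/dy = −144/y^2 − 20 + 4y = 0 gives y = 6 (since 4·6^3 − 20·6^2 = 144).
min ATC = 144/6 + 57 − 20·6 + 2·6^2 = $33. That is the break-even price.
Between these two prices the firm operates at a loss; above $33 it earns a profit.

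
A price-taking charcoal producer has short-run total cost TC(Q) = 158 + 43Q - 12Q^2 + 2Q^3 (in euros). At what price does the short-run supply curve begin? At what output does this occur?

€25 per unit, at Q = 3

The shutdown price is the minimum of AVC. VC = 43Q - 12Q^2 + 2Q^3, so AVC = 43 - 12Q + 2Q^2.
dAVC/dQ = -12 + 4Q = 0 gives Q = 3. min AVC = 43 - 12·3 + 2·3^2 = 25.
The firm shuts down for any P below €25.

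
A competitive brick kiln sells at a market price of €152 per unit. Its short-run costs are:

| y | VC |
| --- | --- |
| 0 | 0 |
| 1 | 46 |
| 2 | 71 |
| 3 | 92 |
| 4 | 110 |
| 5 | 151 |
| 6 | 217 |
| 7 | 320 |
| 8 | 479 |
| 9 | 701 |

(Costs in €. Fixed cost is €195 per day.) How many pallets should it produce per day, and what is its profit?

Compute π = P·y − TC at each output: y=0: -195; y=1: -89; y=2: 38; y=3: 169; y=4: 303; y=5: 414; y=6: 500; y=7: 549; y=8: 542; y=9: 472.
Profit is maximized at y = 7. AVC there is 320/7 = €45.71 ≤ P, so producing beats shutting down (which would give -€195).

y = 7; profit = €549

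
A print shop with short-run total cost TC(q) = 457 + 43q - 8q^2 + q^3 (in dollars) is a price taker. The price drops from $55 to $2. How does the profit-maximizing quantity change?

Output falls from 6 to 0 (the firm shuts down)

MC = 43 - 16q + 3q^2; the shutdown threshold is min AVC = $27 (at q = 4).
At P = $55 ≥ min AVC, set P = MC on the rising branch: q = 6.
At P = $2 < min AVC = $27, price no longer covers variable cost at any output, so the firm shuts down: q = 0.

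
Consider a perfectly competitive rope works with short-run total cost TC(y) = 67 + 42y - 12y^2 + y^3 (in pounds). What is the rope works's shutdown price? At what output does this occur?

£6 per unit, at y = 6

The firm shuts down when price falls below the minimum of average variable cost. AVC = VC/y = 42 - 12y + y^2.
At the minimum of AVC, MC = AVC. MC = 42 - 24y + 3y^2; setting MC = AVC gives 2y^2 - 12y = 0, so y = 6. min AVC = 6.
For P < £6 the firm produces nothing.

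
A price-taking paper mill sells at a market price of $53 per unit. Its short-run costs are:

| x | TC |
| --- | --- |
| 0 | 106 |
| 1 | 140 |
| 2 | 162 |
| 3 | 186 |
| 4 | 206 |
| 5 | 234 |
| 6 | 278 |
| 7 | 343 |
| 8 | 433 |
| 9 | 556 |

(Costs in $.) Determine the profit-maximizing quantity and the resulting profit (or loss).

x = 6; profit = $40

Tabulate TR − TC: x=0: -106; x=1: -87; x=2: -56; x=3: -27; x=4: 6; x=5: 31; x=6: 40; x=7: 28; x=8: -9; x=9: -79.
Profit is maximized at x = 6. AVC there is 172/6 = $28.67 ≤ P, so producing beats shutting down (which would give -$106).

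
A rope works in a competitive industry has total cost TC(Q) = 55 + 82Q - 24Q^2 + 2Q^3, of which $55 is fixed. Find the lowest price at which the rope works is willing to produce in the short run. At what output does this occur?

$10 per unit, at Q = 6

Short-run supply begins at min AVC. From VC = 82Q - 24Q^2 + 2Q^3, AVC = 82 - 24Q + 2Q^2.
dAVC/dQ = -24 + 4Q = 0 gives Q = 6. min AVC = 82 - 24·6 + 2·6^2 = 10.
For P < $10 the firm produces nothing.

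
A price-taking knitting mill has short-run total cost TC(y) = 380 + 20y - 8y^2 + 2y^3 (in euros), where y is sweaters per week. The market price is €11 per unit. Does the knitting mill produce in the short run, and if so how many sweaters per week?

Shut down

Strip out fixed cost: VC = 20y - 8y^2 + 2y^3. Then AVC = 20 - 8y + 2y^2 and MC = 20 - 16y + 6y^2.
The AVC parabola has its vertex at y = 8/4 = 2, where AVC = 20 - 8·2 + 2·2^2 = €12.
Since P = €11 < min AVC = €12, price fails to cover variable cost at any output.
Best response: produce nothing and absorb the €380 fixed cost.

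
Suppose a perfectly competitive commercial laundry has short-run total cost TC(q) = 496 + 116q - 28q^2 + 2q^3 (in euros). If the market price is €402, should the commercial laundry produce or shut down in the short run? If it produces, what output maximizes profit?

From TC, MC = TC'(q) = 116 - 56q + 6q^2 and AVC = VC/q = 116 - 28q + 2q^2.
The AVC parabola has its vertex at q = 28/4 = 7, where AVC = 116 - 28·7 + 2·7^2 = €18.
P = €402 exceeds min AVC = €18, so the firm stays open.
Set P = MC: 402 = 116 - 56q + 6q^2 → -286 - 56q + 6q^2 = 0. The roots are q = -11/3 and q = 13; the profit-maximizing output is on the rising part of MC, so q* = 13.
Check: AVC at q = 13 is €90 ≤ P, so revenue covers variable cost.
Profit = P·q − TC = 402·13 − 1666 = €3560.

Produce at q = 13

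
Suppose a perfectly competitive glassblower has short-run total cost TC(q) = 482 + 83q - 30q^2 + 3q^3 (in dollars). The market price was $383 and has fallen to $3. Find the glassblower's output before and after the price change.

Output falls from 10 to 0 (the firm shuts down)

MC = 83 - 60q + 9q^2; the shutdown threshold is min AVC = $8 (at q = 5).
At P = $383 ≥ min AVC, set P = MC on the rising branch: q = 10.
At P = $3 < min AVC = $8, price no longer covers variable cost at any output, so the firm shuts down: q = 0.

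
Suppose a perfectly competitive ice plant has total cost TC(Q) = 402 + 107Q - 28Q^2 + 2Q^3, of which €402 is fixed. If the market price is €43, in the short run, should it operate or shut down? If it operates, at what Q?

Produce at Q = 8

Strip out fixed cost: VC = 107Q - 28Q^2 + 2Q^3. Then AVC = 107 - 28Q + 2Q^2 and MC = 107 - 56Q + 6Q^2.
The AVC parabola has its vertex at Q = 28/4 = 7, where AVC = 107 - 28·7 + 2·7^2 = €9.
Since P = €43 ≥ min AVC = €9, price covers variable cost and the firm should produce.
Solving P = MC: 64 - 56Q + 6Q^2 = 0 ⇒ Q = 4/3 or 8. On the upward-sloping branch, Q* = 8.
Check: AVC at Q = 8 is €11 ≤ P, so revenue covers variable cost.
Profit = P·Q − TC = 43·8 − 490 = -€146, a loss, but smaller than the €402 fixed cost the firm would lose by shutting down.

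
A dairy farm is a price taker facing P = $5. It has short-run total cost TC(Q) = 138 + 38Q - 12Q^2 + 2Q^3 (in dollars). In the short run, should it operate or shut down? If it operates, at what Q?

Shut down

Strip out fixed cost: VC = 38Q - 12Q^2 + 2Q^3. Then AVC = 38 - 12Q + 2Q^2 and MC = 38 - 24Q + 6Q^2.
The AVC parabola has its vertex at Q = 12/4 = 3, where AVC = 38 - 12·3 + 2·3^2 = $20.
P = $5 lies below min AVC = $20; no output level covers variable cost.
Shutting down limits the loss to fixed cost, $138.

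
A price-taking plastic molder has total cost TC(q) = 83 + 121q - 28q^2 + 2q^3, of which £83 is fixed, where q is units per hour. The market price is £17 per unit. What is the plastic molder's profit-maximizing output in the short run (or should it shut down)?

Shut down

Strip out fixed cost: VC = 121q - 28q^2 + 2q^3. Then AVC = 121 - 28q + 2q^2 and MC = 121 - 56q + 6q^2.
AVC hits its minimum where MC = AVC, at q = 7, giving min AVC = 121 - 28·7 + 2·7^2 = £23.
Since P = £17 < min AVC = £23, price fails to cover variable cost at any output.
The firm minimizes its loss by shutting down and losing only its fixed cost of £83.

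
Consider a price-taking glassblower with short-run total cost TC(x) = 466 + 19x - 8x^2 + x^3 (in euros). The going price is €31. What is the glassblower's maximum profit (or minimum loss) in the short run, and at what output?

AVC = 19 - 8x + x^2; min AVC = €3 at x = 4. Since P = €31 ≥ min AVC, the firm produces.
With MC = 19 - 16x + 3x^2, P = MC on the upward-sloping part at x* = 6.
TR = 31·6 = 186. TC = 466 + 42 = 508. Profit = 186 − 508 = -€322.
That loss of €322 beats the €466 the firm would lose by shutting down; producing recovers €144 of fixed cost.

Profit = -€322 at x = 6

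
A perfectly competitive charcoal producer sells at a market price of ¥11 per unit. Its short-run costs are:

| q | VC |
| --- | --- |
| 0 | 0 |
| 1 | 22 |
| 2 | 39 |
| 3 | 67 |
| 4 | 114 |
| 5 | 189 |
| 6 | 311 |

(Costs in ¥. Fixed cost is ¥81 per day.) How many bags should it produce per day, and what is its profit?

Tabulate TR − TC: q=0: -81; q=1: -92; q=2: -98; q=3: -115; q=4: -151; q=5: -215; q=6: -326.
Profit is highest at q = 0. Equivalently, the lowest AVC in the table is 39/2 ≈ ¥19.50 at q = 2, and P = ¥11 falls below it — price never covers variable cost, so the firm shuts down and loses only its fixed cost.

q = 0 (shut down); profit = -¥81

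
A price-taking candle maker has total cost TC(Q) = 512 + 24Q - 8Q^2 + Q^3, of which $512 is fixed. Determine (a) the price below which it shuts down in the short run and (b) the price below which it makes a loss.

Shutdown price = $8; break-even price = $88

AVC = 24 - 8Q + Q^2; minimized at Q = 4, giving min AVC = $8. That is the shutdown price.
ATC = 512/Q + 24 - 8Q + Q^2. Setting dATC/dQ = −512/Q^2 − 8 + 2Q = 0 gives Q = 8 (since 2·8^3 − 8·8^2 = 512).
min ATC = 512/8 + 24 − 8·8 + 8^2 = $88. That is the break-even price.
Between these two prices the firm operates at a loss; above $88 it earns a profit.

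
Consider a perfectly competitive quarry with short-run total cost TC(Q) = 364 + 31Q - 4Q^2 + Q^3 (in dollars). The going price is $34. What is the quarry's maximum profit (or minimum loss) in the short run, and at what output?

Profit = -$346 at Q = 3

AVC = 31 - 4Q + Q^2 has its minimum $27 at Q = 2; price $34 clears that bar, so the firm operates.
MC = 31 - 8Q + 3Q^2. Setting P = MC and taking the root on the rising branch gives Q* = 3.
TR = 34·3 = 102. TC = 364 + 84 = 448. Profit = 102 − 448 = -$346.
Shutting down would mean losing the fixed cost of $364, so operating at a loss of $346 is better by $18.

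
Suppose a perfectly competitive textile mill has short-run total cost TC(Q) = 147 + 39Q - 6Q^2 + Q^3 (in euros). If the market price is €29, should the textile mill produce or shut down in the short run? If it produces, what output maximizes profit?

Strip out fixed cost: VC = 39Q - 6Q^2 + Q^3. Then AVC = 39 - 6Q + Q^2 and MC = 39 - 12Q + 3Q^2.
AVC is minimized where dAVC/dQ = -6 + 2Q = 0, at Q = 3; min AVC = 39 - 6·3 + 3^2 = €30.
With P < min AVC (€29 < €30), every unit sold adds to the loss.
The firm minimizes its loss by shutting down and losing only its fixed cost of €147.

Shut down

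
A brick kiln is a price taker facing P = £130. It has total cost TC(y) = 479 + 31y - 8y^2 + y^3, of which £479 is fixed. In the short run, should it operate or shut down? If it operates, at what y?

Produce at y = 9

Variable cost is VC = 31y - 8y^2 + y^3, so AVC = VC/y = 31 - 8y + y^2 and MC = dTC/dy = 31 - 16y + 3y^2.
AVC is minimized where dAVC/dy = -8 + 2y = 0, at y = 4; min AVC = 31 - 8·4 + 4^2 = £15.
Because £130 ≥ £15, revenue can cover variable cost; the firm operates.
Set P = MC: 130 = 31 - 16y + 3y^2 → -99 - 16y + 3y^2 = 0. The roots are y = -11/3 and y = 9; the profit-maximizing output is on the rising part of MC, so y* = 9.
Check: AVC at y = 9 is £40 ≤ P, so revenue covers variable cost.
Profit = P·y − TC = 130·9 − 839 = £331.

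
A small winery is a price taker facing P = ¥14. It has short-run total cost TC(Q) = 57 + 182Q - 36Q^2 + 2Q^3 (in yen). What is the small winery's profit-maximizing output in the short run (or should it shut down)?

Strip out fixed cost: VC = 182Q - 36Q^2 + 2Q^3. Then AVC = 182 - 36Q + 2Q^2 and MC = 182 - 72Q + 6Q^2.
The AVC parabola has its vertex at Q = 36/4 = 9, where AVC = 182 - 36·9 + 2·9^2 = ¥20.
P = ¥14 lies below min AVC = ¥20; no output level covers variable cost.
Best response: produce nothing and absorb the ¥57 fixed cost.

Shut down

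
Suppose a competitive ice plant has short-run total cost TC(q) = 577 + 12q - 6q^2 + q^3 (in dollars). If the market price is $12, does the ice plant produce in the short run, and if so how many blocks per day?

Variable cost is VC = 12q - 6q^2 + q^3, so AVC = VC/q = 12 - 6q + q^2 and MC = dTC/dq = 12 - 12q + 3q^2.
AVC is minimized where dAVC/dq = -6 + 2q = 0, at q = 3; min AVC = 12 - 6·3 + 3^2 = $3.
Since P = $12 ≥ min AVC = $3, price covers variable cost and the firm should produce.
Solving P = MC: -12q + 3q^2 = 0 ⇒ q = 0 or 4. On the upward-sloping branch, q* = 4.
Check: AVC at q = 4 is $4 ≤ P, so revenue covers variable cost.
Profit = P·q − TC = 12·4 − 593 = -$545, a loss, but smaller than the $577 fixed cost the firm would lose by shutting down.

Produce at q = 4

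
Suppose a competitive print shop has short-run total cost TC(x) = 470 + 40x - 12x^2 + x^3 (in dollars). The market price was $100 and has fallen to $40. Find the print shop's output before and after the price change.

AVC = 40 - 12x + x^2, minimized at x = 6 where min AVC = $4. MC = 40 - 24x + 3x^2.
At P = $100 ≥ min AVC, set P = MC on the rising branch: x = 10.
At P = $40 ≥ min AVC, set P = MC: x = 8. The firm stays open but cuts output.

Output falls from 10 to 8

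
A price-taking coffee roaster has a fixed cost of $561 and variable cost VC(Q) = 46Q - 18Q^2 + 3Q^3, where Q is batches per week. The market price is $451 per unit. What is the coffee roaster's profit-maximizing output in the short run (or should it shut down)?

Strip out fixed cost: VC = 46Q - 18Q^2 + 3Q^3. Then AVC = 46 - 18Q + 3Q^2 and MC = 46 - 36Q + 9Q^2.
AVC hits its minimum where MC = AVC, at Q = 3, giving min AVC = 46 - 18·3 + 3·3^2 = $19.
Since P = $451 ≥ min AVC = $19, price covers variable cost and the firm should produce.
P = MC gives -405 - 36Q + 9Q^2 = 0, with roots -5 and 9. Take the larger (rising MC): Q* = 9.
Check: AVC at Q = 9 is $127 ≤ P, so revenue covers variable cost.
Profit = P·Q − TC = 451·9 − 1704 = $2355.

Produce at Q = 9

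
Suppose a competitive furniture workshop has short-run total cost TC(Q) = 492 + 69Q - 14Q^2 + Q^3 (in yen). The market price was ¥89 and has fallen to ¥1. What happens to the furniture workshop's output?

AVC = 69 - 14Q + Q^2, minimized at Q = 7 where min AVC = ¥20. MC = 69 - 28Q + 3Q^2.
At P = ¥89 ≥ min AVC, set P = MC on the rising branch: Q = 10.
At P = ¥1 < min AVC = ¥20, price no longer covers variable cost at any output, so the firm shuts down: Q = 0.

Output falls from 10 to 0 (the firm shuts down)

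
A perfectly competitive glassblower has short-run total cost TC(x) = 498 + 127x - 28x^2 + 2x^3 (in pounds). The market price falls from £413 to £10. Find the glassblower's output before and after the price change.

Output falls from 13 to 0 (the firm shuts down)

MC = 127 - 56x + 6x^2; the shutdown threshold is min AVC = £29 (at x = 7).
At P = £413 ≥ min AVC, set P = MC on the rising branch: x = 13.
At P = £10 < min AVC = £29, price no longer covers variable cost at any output, so the firm shuts down: x = 0.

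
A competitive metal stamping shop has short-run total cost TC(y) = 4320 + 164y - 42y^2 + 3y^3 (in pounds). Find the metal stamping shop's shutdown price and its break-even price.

Shutdown price = min AVC. AVC = 164 - 42y + 3y^2, with vertex at y = 7 and minimum £17.
ATC = 4320/y + 164 - 42y + 3y^2. Setting dATC/dy = −4320/y^2 − 42 + 6y = 0 gives y = 12 (since 6·12^3 − 42·12^2 = 4320).
min ATC = 4320/12 + 164 − 42·12 + 3·12^2 = £452. That is the break-even price.
Between these two prices the firm operates at a loss; above £452 it earns a profit.

Shutdown price = £17; break-even price = £452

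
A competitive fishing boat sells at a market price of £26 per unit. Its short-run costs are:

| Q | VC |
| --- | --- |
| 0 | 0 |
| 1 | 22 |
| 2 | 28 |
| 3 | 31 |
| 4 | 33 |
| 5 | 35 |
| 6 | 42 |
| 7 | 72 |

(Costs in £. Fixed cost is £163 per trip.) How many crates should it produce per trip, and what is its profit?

Q = 6; profit = -£49

Tabulate TR − TC: Q=0: -163; Q=1: -159; Q=2: -139; Q=3: -116; Q=4: -92; Q=5: -68; Q=6: -49; Q=7: -53.
Profit is maximized at Q = 6. AVC there is 42/6 = £7 ≤ P, so producing beats shutting down (which would give -£163).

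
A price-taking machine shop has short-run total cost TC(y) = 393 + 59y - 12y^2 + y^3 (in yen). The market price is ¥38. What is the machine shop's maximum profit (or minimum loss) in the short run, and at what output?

AVC = 59 - 12y + y^2 has its minimum ¥23 at y = 6; price ¥38 clears that bar, so the firm operates.
MC = 59 - 24y + 3y^2. Setting P = MC and taking the root on the rising branch gives y* = 7.
TR = 38·7 = 266. TC = 393 + 168 = 561. Profit = 266 − 561 = -¥295.
That loss of ¥295 beats the ¥393 the firm would lose by shutting down; producing recovers ¥98 of fixed cost.

Profit = -¥295 at y = 7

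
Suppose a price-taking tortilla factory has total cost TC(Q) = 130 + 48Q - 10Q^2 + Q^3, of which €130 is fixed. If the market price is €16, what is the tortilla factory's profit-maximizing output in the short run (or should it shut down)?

From TC, MC = TC'(Q) = 48 - 20Q + 3Q^2 and AVC = VC/Q = 48 - 10Q + Q^2.
AVC is minimized where dAVC/dQ = -10 + 2Q = 0, at Q = 5; min AVC = 48 - 10·5 + 5^2 = €23.
With P < min AVC (€16 < €23), every unit sold adds to the loss.
The firm minimizes its loss by shutting down and losing only its fixed cost of €130.

Shut down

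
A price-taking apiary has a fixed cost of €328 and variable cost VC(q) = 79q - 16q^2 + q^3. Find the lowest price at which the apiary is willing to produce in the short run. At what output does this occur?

€15 per unit, at q = 8

The firm shuts down when price falls below the minimum of average variable cost. AVC = VC/q = 79 - 16q + q^2.
dAVC/dq = -16 + 2q = 0 gives q = 8. min AVC = 79 - 16·8 + 8^2 = 15.
So the shutdown price is €15.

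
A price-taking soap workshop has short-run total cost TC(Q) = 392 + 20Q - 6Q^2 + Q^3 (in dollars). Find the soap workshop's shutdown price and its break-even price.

Shutdown price = min AVC. AVC = 20 - 6Q + Q^2, with vertex at Q = 3 and minimum $11.
ATC = 392/Q + 20 - 6Q + Q^2. Setting dATC/dQ = −392/Q^2 − 6 + 2Q = 0 gives Q = 7 (since 2·7^3 − 6·7^2 = 392).
min ATC = 392/7 + 20 − 6·7 + 7^2 = $83. That is the break-even price.
Between these two prices the firm operates at a loss; above $83 it earns a profit.

Shutdown price = $11; break-even price = $83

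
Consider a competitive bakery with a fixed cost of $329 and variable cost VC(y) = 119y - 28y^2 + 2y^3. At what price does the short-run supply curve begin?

$21 per unit

The shutdown price is the minimum of AVC. VC = 119y - 28y^2 + 2y^3, so AVC = 119 - 28y + 2y^2.
At the minimum of AVC, MC = AVC. MC = 119 - 56y + 6y^2; setting MC = AVC gives 4y^2 - 28y = 0, so y = 7. min AVC = 21.
The firm shuts down for any P below $21.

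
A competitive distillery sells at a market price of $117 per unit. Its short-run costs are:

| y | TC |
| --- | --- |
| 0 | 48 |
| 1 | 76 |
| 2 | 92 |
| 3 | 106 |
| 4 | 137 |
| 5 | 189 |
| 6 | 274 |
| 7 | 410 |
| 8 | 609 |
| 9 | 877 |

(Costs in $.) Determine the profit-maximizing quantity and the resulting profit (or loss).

Compute π = P·y − TC at each output: y=0: -48; y=1: 41; y=2: 142; y=3: 245; y=4: 331; y=5: 396; y=6: 428; y=7: 409; y=8: 327; y=9: 176.
Profit is maximized at y = 6. AVC there is 226/6 = $37.67 ≤ P, so producing beats shutting down (which would give -$48).

y = 6; profit = $428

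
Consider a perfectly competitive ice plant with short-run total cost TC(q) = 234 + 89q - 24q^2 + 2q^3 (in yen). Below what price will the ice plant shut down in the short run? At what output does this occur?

The firm shuts down when price falls below the minimum of average variable cost. AVC = VC/q = 89 - 24q + 2q^2.
At the minimum of AVC, MC = AVC. MC = 89 - 48q + 6q^2; setting MC = AVC gives 4q^2 - 24q = 0, so q = 6. min AVC = 17.
So the shutdown price is ¥17.

¥17 per unit, at q = 6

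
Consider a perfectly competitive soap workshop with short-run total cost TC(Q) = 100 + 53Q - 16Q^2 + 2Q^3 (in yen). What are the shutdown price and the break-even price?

Shutdown price = ¥21; break-even price = ¥43

AVC = 53 - 16Q + 2Q^2; minimized at Q = 4, giving min AVC = ¥21. That is the shutdown price.
ATC = 100/Q + 53 - 16Q + 2Q^2. Setting dATC/dQ = −100/Q^2 − 16 + 4Q = 0 gives Q = 5 (since 4·5^3 − 16·5^2 = 100).
min ATC = 100/5 + 53 − 16·5 + 2·5^2 = ¥43. That is the break-even price.
Between these two prices the firm operates at a loss; above ¥43 it earns a profit.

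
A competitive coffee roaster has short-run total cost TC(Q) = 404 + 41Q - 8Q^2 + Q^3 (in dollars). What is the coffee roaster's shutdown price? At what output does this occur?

$25 per unit, at Q = 4

Short-run supply begins at min AVC. From VC = 41Q - 8Q^2 + Q^3, AVC = 41 - 8Q + Q^2.
dAVC/dQ = -8 + 2Q = 0 gives Q = 4. min AVC = 41 - 8·4 + 4^2 = 25.
The firm shuts down for any P below $25.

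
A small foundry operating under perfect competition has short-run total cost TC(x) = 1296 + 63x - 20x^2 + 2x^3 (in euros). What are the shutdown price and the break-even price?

Shutdown price = min AVC. AVC = 63 - 20x + 2x^2, with vertex at x = 5 and minimum €13.
ATC = 1296/x + 63 - 20x + 2x^2. Setting dATC/dx = −1296/x^2 − 20 + 4x = 0 gives x = 9 (since 4·9^3 − 20·9^2 = 1296).
min ATC = 1296/9 + 63 − 20·9 + 2·9^2 = €189. That is the break-even price.
For €13 ≤ P < €189 the firm produces at a loss; below €13 it shuts down.

Shutdown price = €13; break-even price = €189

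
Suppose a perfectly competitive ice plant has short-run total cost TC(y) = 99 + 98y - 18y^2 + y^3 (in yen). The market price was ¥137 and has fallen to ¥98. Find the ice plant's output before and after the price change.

AVC = 98 - 18y + y^2, minimized at y = 9 where min AVC = ¥17. MC = 98 - 36y + 3y^2.
At P = ¥137 ≥ min AVC, set P = MC on the rising branch: y = 13.
At P = ¥98 ≥ min AVC, set P = MC: y = 12. The firm stays open but cuts output.

Output falls from 13 to 12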